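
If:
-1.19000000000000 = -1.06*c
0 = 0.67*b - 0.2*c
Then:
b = 0.34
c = 1.12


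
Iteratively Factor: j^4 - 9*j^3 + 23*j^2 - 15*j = (j - 5)*(j^3 - 4*j^2 + 3*j) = (j - 5)*(j - 3)*(j^2 - j) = j*(j - 5)*(j - 3)*(j - 1)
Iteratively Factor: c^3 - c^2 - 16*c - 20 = (c + 2)*(c^2 - 3*c - 10) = (c + 2)^2*(c - 5)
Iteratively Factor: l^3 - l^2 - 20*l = (l + 4)*(l^2 - 5*l) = (l - 5)*(l + 4)*(l)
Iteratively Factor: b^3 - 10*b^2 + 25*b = (b)*(b^2 - 10*b + 25) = b*(b - 5)*(b - 5)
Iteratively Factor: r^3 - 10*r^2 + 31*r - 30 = (r - 3)*(r^2 - 7*r + 10) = (r - 5)*(r - 3)*(r - 2)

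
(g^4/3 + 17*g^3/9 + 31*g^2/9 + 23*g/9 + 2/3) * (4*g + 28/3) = 4*g^5/3 + 32*g^4/3 + 848*g^3/27 + 1144*g^2/27 + 716*g/27 + 56/9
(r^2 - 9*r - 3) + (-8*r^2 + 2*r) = -7*r^2 - 7*r - 3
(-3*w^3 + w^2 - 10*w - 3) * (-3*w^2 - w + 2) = 9*w^5 + 23*w^3 + 21*w^2 - 17*w - 6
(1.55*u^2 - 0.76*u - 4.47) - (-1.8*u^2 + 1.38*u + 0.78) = 3.35*u^2 - 2.14*u - 5.25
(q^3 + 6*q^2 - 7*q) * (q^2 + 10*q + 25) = q^5 + 16*q^4 + 78*q^3 + 80*q^2 - 175*q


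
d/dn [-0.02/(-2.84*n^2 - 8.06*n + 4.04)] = (-0.1136*n - 0.1612)/(2.84*n^2 + 8.06*n - 4.04)^2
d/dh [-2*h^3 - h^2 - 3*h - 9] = -6*h^2 - 2*h - 3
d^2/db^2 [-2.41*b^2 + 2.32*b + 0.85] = -4.82000000000000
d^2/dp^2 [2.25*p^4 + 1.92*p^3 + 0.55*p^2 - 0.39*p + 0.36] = 27.0*p^2 + 11.52*p + 1.1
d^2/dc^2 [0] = 0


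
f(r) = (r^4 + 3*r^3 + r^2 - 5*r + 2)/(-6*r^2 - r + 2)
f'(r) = (12*r + 1)*(r^4 + 3*r^3 + r^2 - 5*r + 2)/(-6*r^2 - r + 2)^2 + (4*r^3 + 9*r^2 + 2*r - 5)/(-6*r^2 - r + 2)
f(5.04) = -6.64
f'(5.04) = -2.17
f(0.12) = 0.79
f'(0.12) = -1.50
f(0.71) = -0.16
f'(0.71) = -0.48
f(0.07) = 0.87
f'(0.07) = -1.69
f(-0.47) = 3.76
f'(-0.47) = -19.07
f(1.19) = -0.59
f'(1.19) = -1.02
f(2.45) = -2.08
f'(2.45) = -1.36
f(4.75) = -6.02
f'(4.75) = -2.08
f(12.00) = -29.76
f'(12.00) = -4.48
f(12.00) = -29.76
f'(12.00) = -4.48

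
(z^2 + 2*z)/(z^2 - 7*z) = (z + 2)/(z - 7)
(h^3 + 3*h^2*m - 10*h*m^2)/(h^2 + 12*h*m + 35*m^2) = h*(h - 2*m)/(h + 7*m)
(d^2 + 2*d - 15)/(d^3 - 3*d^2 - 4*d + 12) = (d + 5)/(d^2 - 4)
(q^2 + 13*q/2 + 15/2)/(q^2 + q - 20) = (q + 3/2)/(q - 4)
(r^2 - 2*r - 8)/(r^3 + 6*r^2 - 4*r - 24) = (r - 4)/(r^2 + 4*r - 12)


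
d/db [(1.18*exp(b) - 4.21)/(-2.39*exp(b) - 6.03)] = -17.1773*exp(b)/(2.39*exp(b) + 6.03)^2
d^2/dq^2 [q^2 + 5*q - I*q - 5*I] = 2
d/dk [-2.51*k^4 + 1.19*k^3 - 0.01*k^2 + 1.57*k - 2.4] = -10.04*k^3 + 3.57*k^2 - 0.02*k + 1.57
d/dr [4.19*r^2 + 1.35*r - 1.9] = 8.38*r + 1.35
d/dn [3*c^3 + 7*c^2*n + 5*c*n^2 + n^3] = 7*c^2 + 10*c*n + 3*n^2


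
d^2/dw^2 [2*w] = 0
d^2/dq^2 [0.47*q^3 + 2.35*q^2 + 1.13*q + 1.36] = 2.82*q + 4.7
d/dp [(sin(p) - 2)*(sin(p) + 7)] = (2*sin(p) + 5)*cos(p)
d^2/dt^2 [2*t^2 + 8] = 4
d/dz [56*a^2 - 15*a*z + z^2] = -15*a + 2*z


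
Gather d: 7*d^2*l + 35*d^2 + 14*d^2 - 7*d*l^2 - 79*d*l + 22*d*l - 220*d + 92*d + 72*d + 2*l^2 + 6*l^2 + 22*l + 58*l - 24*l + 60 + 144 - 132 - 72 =d^2*(7*l + 49) + d*(-7*l^2 - 57*l - 56) + 8*l^2 + 56*l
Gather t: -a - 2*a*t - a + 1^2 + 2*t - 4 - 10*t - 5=-2*a + t*(-2*a - 8) - 8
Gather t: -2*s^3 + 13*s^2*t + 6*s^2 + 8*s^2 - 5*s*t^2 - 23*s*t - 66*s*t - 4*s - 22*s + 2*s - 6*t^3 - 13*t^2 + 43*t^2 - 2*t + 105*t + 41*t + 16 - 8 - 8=-2*s^3 + 14*s^2 - 24*s - 6*t^3 + t^2*(30 - 5*s) + t*(13*s^2 - 89*s + 144)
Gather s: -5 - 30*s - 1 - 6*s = -36*s - 6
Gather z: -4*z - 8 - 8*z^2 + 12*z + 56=-8*z^2 + 8*z + 48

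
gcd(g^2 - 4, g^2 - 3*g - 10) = g + 2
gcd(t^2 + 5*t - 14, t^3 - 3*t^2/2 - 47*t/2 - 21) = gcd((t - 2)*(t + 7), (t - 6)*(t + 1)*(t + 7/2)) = 1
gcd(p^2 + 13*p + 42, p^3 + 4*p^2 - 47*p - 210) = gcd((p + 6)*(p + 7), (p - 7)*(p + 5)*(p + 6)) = p + 6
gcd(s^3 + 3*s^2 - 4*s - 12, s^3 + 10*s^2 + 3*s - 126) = 1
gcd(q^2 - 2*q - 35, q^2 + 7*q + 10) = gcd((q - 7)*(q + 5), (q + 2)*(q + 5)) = q + 5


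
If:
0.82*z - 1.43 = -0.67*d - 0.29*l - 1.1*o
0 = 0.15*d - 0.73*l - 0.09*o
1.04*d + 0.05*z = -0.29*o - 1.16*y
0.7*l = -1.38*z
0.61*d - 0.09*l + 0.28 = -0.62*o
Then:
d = -4.80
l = -1.48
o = 4.05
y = 3.25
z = 0.75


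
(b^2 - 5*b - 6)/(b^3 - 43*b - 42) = (b - 6)/(b^2 - b - 42)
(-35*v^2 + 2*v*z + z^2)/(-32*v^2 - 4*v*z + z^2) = (35*v^2 - 2*v*z - z^2)/(32*v^2 + 4*v*z - z^2)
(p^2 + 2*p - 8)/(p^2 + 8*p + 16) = (p - 2)/(p + 4)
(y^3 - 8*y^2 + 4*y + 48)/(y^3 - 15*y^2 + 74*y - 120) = (y + 2)/(y - 5)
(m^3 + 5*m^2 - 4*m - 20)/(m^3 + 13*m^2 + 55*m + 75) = (m^2 - 4)/(m^2 + 8*m + 15)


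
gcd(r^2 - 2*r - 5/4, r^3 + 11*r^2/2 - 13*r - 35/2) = r - 5/2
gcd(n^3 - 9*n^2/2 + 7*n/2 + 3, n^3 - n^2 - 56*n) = 1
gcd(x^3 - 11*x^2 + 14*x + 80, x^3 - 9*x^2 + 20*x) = x - 5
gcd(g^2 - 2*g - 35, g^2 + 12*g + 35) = g + 5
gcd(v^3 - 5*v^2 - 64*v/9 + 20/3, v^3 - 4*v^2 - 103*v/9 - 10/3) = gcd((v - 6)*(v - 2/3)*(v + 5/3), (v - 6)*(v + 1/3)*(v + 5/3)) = v^2 - 13*v/3 - 10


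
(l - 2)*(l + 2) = l^2 - 4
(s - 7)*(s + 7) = s^2 - 49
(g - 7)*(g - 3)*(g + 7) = g^3 - 3*g^2 - 49*g + 147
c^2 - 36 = (c - 6)*(c + 6)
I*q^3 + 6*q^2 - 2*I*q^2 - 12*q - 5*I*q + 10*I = (q - 2)*(q - 5*I)*(I*q + 1)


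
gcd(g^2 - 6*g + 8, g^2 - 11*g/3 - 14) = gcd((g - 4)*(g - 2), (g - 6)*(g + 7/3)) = 1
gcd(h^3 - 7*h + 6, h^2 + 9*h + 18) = h + 3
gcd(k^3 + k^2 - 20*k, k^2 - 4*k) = k^2 - 4*k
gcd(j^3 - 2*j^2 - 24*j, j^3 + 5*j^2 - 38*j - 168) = j^2 - 2*j - 24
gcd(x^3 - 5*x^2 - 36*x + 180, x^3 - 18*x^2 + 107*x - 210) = x^2 - 11*x + 30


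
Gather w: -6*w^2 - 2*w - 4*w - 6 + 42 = -6*w^2 - 6*w + 36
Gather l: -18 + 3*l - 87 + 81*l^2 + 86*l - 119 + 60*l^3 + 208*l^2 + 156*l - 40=60*l^3 + 289*l^2 + 245*l - 264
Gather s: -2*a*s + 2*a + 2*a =-2*a*s + 4*a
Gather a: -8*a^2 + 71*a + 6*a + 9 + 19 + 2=-8*a^2 + 77*a + 30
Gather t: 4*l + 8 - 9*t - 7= 4*l - 9*t + 1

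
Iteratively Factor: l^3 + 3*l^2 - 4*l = (l - 1)*(l^2 + 4*l) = (l - 1)*(l + 4)*(l)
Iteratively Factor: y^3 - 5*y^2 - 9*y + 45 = (y - 3)*(y^2 - 2*y - 15) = (y - 5)*(y - 3)*(y + 3)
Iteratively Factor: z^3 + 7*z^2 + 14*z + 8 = (z + 1)*(z^2 + 6*z + 8) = (z + 1)*(z + 4)*(z + 2)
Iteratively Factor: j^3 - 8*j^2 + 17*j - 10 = (j - 1)*(j^2 - 7*j + 10) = (j - 2)*(j - 1)*(j - 5)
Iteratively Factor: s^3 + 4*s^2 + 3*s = (s + 1)*(s^2 + 3*s) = (s + 1)*(s + 3)*(s)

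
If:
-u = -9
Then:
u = 9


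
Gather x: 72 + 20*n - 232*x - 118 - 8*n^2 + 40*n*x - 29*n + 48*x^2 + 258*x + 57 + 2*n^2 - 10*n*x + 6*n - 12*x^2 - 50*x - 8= -6*n^2 - 3*n + 36*x^2 + x*(30*n - 24) + 3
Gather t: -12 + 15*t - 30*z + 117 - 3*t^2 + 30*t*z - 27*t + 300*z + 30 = -3*t^2 + t*(30*z - 12) + 270*z + 135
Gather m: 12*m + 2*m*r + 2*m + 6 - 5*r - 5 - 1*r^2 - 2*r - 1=m*(2*r + 14) - r^2 - 7*r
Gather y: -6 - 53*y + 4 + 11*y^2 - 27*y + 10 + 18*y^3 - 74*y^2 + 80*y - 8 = 18*y^3 - 63*y^2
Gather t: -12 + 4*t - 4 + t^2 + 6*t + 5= t^2 + 10*t - 11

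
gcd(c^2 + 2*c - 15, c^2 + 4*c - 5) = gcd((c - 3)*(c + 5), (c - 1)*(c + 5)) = c + 5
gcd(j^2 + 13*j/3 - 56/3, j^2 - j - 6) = 1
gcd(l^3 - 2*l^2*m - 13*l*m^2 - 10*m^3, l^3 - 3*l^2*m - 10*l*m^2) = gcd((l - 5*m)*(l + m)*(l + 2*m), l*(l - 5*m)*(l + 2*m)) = l^2 - 3*l*m - 10*m^2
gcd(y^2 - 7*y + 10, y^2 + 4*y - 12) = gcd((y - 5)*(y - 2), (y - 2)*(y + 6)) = y - 2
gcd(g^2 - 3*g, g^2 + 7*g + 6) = 1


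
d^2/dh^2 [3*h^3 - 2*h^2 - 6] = 18*h - 4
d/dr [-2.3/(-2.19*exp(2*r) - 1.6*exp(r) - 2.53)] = (-10.074*exp(r) - 3.68)*exp(r)/(2.19*exp(2*r) + 1.6*exp(r) + 2.53)^2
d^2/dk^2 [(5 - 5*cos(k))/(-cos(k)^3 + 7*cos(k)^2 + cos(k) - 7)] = 5*(-8*sin(k)^4 + 132*sin(k)^2 + 39*cos(k) + 9*cos(3*k) + 48)/(2*(cos(k) - 7)^3*(cos(k) + 1)^3)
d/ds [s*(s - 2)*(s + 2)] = 3*s^2 - 4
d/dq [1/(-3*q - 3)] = 1/(3*(q + 1)^2)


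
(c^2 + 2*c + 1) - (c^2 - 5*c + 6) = 7*c - 5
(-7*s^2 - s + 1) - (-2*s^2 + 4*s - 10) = -5*s^2 - 5*s + 11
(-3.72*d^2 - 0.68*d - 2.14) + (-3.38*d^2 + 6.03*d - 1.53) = -7.1*d^2 + 5.35*d - 3.67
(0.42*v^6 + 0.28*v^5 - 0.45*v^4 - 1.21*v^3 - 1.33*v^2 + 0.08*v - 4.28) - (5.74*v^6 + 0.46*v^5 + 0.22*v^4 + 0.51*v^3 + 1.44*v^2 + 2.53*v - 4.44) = -5.32*v^6 - 0.18*v^5 - 0.67*v^4 - 1.72*v^3 - 2.77*v^2 - 2.45*v + 0.16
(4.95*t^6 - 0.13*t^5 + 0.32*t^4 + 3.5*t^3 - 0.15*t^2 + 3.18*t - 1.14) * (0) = 0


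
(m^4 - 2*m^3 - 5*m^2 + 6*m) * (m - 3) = m^5 - 5*m^4 + m^3 + 21*m^2 - 18*m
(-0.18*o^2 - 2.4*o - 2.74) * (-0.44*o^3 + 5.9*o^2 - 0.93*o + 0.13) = 0.0792*o^5 - 0.00600000000000001*o^4 - 12.787*o^3 - 13.9574*o^2 + 2.2362*o - 0.3562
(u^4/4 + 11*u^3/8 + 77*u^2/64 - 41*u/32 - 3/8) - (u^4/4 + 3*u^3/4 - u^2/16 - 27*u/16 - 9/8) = 5*u^3/8 + 81*u^2/64 + 13*u/32 + 3/4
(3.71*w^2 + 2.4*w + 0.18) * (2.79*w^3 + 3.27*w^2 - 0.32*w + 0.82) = 10.3509*w^5 + 18.8277*w^4 + 7.163*w^3 + 2.8628*w^2 + 1.9104*w + 0.1476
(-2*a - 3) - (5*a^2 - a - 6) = -5*a^2 - a + 3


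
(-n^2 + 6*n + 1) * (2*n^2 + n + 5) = -2*n^4 + 11*n^3 + 3*n^2 + 31*n + 5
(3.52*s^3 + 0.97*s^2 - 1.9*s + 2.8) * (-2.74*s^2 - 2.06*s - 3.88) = -9.6448*s^5 - 9.909*s^4 - 10.4498*s^3 - 7.5216*s^2 + 1.604*s - 10.864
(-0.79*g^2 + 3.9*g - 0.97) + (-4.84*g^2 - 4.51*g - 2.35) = -5.63*g^2 - 0.61*g - 3.32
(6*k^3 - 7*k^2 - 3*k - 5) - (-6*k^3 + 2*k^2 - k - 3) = 12*k^3 - 9*k^2 - 2*k - 2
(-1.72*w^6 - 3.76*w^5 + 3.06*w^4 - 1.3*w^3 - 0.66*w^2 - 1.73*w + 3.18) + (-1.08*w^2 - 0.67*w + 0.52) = -1.72*w^6 - 3.76*w^5 + 3.06*w^4 - 1.3*w^3 - 1.74*w^2 - 2.4*w + 3.7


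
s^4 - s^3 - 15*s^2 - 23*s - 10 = (s - 5)*(s + 1)^2*(s + 2)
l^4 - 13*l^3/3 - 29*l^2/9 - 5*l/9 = l*(l - 5)*(l + 1/3)^2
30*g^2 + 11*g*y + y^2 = (5*g + y)*(6*g + y)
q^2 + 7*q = q*(q + 7)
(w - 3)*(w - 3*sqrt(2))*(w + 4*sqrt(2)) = w^3 - 3*w^2 + sqrt(2)*w^2 - 24*w - 3*sqrt(2)*w + 72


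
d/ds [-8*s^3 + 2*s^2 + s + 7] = -24*s^2 + 4*s + 1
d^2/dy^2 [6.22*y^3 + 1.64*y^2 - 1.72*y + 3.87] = 37.32*y + 3.28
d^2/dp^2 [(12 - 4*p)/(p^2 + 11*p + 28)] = 8*(-(p - 3)*(2*p + 11)^2 + (3*p + 8)*(p^2 + 11*p + 28))/(p^2 + 11*p + 28)^3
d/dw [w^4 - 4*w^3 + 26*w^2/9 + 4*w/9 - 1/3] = 4*w^3 - 12*w^2 + 52*w/9 + 4/9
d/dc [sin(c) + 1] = cos(c)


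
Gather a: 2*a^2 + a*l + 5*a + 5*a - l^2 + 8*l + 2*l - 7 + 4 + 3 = 2*a^2 + a*(l + 10) - l^2 + 10*l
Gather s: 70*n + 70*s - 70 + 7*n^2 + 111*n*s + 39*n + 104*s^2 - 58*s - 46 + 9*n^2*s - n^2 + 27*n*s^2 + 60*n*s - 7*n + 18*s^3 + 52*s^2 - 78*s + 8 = 6*n^2 + 102*n + 18*s^3 + s^2*(27*n + 156) + s*(9*n^2 + 171*n - 66) - 108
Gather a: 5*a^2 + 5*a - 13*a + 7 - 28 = 5*a^2 - 8*a - 21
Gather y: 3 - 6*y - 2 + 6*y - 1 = 0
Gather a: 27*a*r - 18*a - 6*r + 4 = a*(27*r - 18) - 6*r + 4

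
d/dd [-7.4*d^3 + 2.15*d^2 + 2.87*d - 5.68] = -22.2*d^2 + 4.3*d + 2.87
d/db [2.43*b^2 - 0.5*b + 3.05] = 4.86*b - 0.5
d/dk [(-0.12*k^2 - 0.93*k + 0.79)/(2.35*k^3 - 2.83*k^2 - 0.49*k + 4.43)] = (0.282*k^4 + 4.371*k^3 - 8.1426*k^2 + 3.4082*k - 3.7328)/(5.5225*k^6 - 13.301*k^5 + 5.7059*k^4 + 23.5944*k^3 - 24.8337*k^2 - 4.3414*k + 19.6249)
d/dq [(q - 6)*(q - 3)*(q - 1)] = 3*q^2 - 20*q + 27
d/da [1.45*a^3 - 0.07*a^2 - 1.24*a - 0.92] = 4.35*a^2 - 0.14*a - 1.24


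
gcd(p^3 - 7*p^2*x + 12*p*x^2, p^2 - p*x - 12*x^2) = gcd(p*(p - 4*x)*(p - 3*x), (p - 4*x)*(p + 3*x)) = -p + 4*x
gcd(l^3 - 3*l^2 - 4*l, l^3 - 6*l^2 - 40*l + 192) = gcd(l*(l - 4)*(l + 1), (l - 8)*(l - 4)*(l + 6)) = l - 4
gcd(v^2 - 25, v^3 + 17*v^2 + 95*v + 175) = v + 5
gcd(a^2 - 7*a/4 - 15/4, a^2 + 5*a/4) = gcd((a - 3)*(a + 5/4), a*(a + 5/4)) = a + 5/4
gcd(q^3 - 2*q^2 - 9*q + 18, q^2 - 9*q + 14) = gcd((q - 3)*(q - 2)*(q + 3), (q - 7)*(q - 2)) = q - 2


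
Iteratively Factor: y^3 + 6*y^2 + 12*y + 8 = (y + 2)*(y^2 + 4*y + 4) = (y + 2)^2*(y + 2)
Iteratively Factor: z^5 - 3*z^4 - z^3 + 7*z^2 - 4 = (z + 1)*(z^4 - 4*z^3 + 3*z^2 + 4*z - 4) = (z - 1)*(z + 1)*(z^3 - 3*z^2 + 4) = (z - 1)*(z + 1)^2*(z^2 - 4*z + 4) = (z - 2)*(z - 1)*(z + 1)^2*(z - 2)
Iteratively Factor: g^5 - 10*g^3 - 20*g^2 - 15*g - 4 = (g + 1)*(g^4 - g^3 - 9*g^2 - 11*g - 4) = (g + 1)^2*(g^3 - 2*g^2 - 7*g - 4) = (g + 1)^3*(g^2 - 3*g - 4) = (g + 1)^4*(g - 4)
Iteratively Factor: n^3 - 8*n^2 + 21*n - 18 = (n - 2)*(n^2 - 6*n + 9) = (n - 3)*(n - 2)*(n - 3)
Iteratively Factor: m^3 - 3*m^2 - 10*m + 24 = (m + 3)*(m^2 - 6*m + 8) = (m - 2)*(m + 3)*(m - 4)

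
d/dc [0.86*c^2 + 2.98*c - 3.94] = 1.72*c + 2.98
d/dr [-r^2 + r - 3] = 1 - 2*r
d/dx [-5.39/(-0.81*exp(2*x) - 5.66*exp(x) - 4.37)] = (-8.7318*exp(x) - 30.5074)*exp(x)/(0.81*exp(2*x) + 5.66*exp(x) + 4.37)^2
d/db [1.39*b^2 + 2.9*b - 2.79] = 2.78*b + 2.9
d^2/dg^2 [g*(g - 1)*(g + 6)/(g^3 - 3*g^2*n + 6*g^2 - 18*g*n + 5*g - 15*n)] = 2*(g*(g - 1)*(g + 6)*(3*g^2 - 6*g*n + 12*g - 18*n + 5)^2 + (3*g + 5)*(g^3 - 3*g^2*n + 6*g^2 - 18*g*n + 5*g - 15*n)^2 - (3*g*(g - 1)*(g + 6)*(g - n + 2) + g*(g - 1)*(3*g^2 - 6*g*n + 12*g - 18*n + 5) + g*(g + 6)*(3*g^2 - 6*g*n + 12*g - 18*n + 5) + (g - 1)*(g + 6)*(3*g^2 - 6*g*n + 12*g - 18*n + 5))*(g^3 - 3*g^2*n + 6*g^2 - 18*g*n + 5*g - 15*n))/(g^3 - 3*g^2*n + 6*g^2 - 18*g*n + 5*g - 15*n)^3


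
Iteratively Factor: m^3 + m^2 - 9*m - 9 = (m + 3)*(m^2 - 2*m - 3) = (m - 3)*(m + 3)*(m + 1)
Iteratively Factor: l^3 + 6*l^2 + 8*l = (l + 4)*(l^2 + 2*l) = (l + 2)*(l + 4)*(l)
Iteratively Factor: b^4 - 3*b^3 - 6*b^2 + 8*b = (b)*(b^3 - 3*b^2 - 6*b + 8) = b*(b - 1)*(b^2 - 2*b - 8) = b*(b - 4)*(b - 1)*(b + 2)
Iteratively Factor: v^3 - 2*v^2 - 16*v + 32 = (v + 4)*(v^2 - 6*v + 8) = (v - 4)*(v + 4)*(v - 2)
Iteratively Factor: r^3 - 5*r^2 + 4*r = (r - 1)*(r^2 - 4*r) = (r - 4)*(r - 1)*(r)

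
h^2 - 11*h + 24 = (h - 8)*(h - 3)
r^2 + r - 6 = (r - 2)*(r + 3)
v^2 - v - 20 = (v - 5)*(v + 4)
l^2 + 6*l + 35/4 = (l + 5/2)*(l + 7/2)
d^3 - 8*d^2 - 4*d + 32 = (d - 8)*(d - 2)*(d + 2)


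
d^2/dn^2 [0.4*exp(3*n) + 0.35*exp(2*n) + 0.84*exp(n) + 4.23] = (3.6*exp(2*n) + 1.4*exp(n) + 0.84)*exp(n)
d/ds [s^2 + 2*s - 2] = 2*s + 2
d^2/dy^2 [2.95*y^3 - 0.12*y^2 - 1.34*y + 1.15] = 17.7*y - 0.24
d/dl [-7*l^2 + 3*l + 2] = 3 - 14*l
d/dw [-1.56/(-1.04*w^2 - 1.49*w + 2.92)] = (-3.2448*w - 2.3244)/(1.04*w^2 + 1.49*w - 2.92)^2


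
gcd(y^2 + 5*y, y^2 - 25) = y + 5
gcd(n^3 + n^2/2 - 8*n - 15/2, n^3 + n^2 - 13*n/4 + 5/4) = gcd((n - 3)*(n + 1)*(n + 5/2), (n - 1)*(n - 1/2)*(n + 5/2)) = n + 5/2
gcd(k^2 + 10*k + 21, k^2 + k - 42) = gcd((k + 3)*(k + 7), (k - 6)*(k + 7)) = k + 7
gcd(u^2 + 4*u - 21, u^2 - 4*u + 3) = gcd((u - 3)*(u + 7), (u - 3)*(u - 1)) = u - 3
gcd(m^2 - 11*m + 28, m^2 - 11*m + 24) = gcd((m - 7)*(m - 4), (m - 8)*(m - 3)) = 1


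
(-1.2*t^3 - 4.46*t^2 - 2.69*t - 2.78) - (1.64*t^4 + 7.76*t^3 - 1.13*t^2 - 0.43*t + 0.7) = -1.64*t^4 - 8.96*t^3 - 3.33*t^2 - 2.26*t - 3.48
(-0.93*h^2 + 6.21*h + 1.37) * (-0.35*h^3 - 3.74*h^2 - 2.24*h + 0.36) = 0.3255*h^5 + 1.3047*h^4 - 21.6217*h^3 - 19.369*h^2 - 0.833200000000001*h + 0.4932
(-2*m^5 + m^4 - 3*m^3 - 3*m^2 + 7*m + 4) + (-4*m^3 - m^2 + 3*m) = -2*m^5 + m^4 - 7*m^3 - 4*m^2 + 10*m + 4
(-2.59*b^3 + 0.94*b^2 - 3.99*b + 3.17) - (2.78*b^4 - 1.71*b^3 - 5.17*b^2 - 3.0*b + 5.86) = -2.78*b^4 - 0.88*b^3 + 6.11*b^2 - 0.99*b - 2.69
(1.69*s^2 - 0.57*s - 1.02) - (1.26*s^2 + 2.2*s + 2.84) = 0.43*s^2 - 2.77*s - 3.86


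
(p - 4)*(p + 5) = p^2 + p - 20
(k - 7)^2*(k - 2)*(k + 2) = k^4 - 14*k^3 + 45*k^2 + 56*k - 196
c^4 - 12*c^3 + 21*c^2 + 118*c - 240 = (c - 8)*(c - 5)*(c - 2)*(c + 3)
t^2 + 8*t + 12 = (t + 2)*(t + 6)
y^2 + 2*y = y*(y + 2)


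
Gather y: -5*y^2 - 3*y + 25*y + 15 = -5*y^2 + 22*y + 15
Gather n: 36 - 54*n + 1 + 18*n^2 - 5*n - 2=18*n^2 - 59*n + 35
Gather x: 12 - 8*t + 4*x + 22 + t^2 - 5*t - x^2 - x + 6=t^2 - 13*t - x^2 + 3*x + 40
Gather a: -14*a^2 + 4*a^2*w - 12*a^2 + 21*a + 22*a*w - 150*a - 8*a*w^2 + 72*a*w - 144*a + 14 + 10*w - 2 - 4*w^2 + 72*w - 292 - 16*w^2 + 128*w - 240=a^2*(4*w - 26) + a*(-8*w^2 + 94*w - 273) - 20*w^2 + 210*w - 520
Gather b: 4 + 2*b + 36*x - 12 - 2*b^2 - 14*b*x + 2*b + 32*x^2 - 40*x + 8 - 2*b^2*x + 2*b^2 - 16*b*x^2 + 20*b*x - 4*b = -2*b^2*x + b*(-16*x^2 + 6*x) + 32*x^2 - 4*x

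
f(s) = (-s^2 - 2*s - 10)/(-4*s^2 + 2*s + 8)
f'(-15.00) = 0.00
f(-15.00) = 0.22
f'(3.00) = -0.77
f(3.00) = 1.14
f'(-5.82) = 0.01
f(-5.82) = 0.23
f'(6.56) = -0.05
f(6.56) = 0.44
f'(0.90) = -2.10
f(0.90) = -1.92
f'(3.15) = -0.62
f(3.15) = 1.03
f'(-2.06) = 0.93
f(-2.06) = 0.77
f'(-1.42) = 14.23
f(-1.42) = 3.16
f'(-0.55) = 1.66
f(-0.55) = -1.62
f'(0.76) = -1.44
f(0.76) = -1.68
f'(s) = (-2*s - 2)/(-4*s^2 + 2*s + 8) + (8*s - 2)*(-s^2 - 2*s - 10)/(-4*s^2 + 2*s + 8)^2 = (-5*s^2 - 48*s + 2)/(2*(4*s^4 - 4*s^3 - 15*s^2 + 8*s + 16))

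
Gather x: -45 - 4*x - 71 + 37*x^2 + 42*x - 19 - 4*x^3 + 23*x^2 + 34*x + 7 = -4*x^3 + 60*x^2 + 72*x - 128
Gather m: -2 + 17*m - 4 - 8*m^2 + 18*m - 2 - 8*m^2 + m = -16*m^2 + 36*m - 8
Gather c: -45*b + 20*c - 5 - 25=-45*b + 20*c - 30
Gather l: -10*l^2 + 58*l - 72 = -10*l^2 + 58*l - 72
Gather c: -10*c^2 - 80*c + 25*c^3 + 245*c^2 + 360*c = 25*c^3 + 235*c^2 + 280*c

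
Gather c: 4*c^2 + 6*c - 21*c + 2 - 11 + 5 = 4*c^2 - 15*c - 4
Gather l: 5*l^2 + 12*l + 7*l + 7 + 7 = 5*l^2 + 19*l + 14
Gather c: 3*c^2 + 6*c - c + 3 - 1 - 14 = 3*c^2 + 5*c - 12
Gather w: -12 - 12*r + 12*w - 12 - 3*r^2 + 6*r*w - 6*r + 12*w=-3*r^2 - 18*r + w*(6*r + 24) - 24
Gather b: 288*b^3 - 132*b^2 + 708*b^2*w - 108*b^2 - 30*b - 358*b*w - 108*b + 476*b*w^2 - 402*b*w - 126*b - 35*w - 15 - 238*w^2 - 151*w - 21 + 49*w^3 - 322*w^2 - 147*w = 288*b^3 + b^2*(708*w - 240) + b*(476*w^2 - 760*w - 264) + 49*w^3 - 560*w^2 - 333*w - 36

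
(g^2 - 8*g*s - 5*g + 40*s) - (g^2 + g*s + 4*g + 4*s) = -9*g*s - 9*g + 36*s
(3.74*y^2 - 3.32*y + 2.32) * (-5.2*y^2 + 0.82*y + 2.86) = -19.448*y^4 + 20.3308*y^3 - 4.09*y^2 - 7.5928*y + 6.6352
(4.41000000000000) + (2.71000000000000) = 7.12000000000000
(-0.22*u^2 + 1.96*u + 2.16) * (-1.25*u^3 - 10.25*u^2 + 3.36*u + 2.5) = 0.275*u^5 - 0.195*u^4 - 23.5292*u^3 - 16.1044*u^2 + 12.1576*u + 5.4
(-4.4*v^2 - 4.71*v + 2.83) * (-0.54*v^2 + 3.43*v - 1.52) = 2.376*v^4 - 12.5486*v^3 - 10.9955*v^2 + 16.8661*v - 4.3016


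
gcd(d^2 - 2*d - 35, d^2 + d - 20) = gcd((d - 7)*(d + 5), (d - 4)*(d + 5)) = d + 5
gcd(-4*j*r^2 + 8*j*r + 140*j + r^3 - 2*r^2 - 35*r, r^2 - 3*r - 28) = r - 7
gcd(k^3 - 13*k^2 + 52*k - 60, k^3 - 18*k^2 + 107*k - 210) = k^2 - 11*k + 30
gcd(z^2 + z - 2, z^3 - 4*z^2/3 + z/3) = z - 1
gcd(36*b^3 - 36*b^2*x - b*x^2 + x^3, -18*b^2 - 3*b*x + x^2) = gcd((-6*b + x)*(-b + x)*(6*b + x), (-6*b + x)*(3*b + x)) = -6*b + x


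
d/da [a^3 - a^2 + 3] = a*(3*a - 2)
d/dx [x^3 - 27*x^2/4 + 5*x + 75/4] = 3*x^2 - 27*x/2 + 5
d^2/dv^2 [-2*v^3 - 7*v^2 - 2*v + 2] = -12*v - 14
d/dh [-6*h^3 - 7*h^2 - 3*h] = -18*h^2 - 14*h - 3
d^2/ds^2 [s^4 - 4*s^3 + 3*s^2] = 12*s^2 - 24*s + 6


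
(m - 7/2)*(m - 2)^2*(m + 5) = m^4 - 5*m^3/2 - 39*m^2/2 + 76*m - 70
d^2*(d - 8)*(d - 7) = d^4 - 15*d^3 + 56*d^2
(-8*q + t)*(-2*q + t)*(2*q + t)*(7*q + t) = 224*q^4 + 4*q^3*t - 60*q^2*t^2 - q*t^3 + t^4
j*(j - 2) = j^2 - 2*j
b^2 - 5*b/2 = b*(b - 5/2)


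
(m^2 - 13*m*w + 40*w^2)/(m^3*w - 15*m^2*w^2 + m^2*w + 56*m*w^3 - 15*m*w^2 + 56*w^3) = (-m + 5*w)/(w*(-m^2 + 7*m*w - m + 7*w))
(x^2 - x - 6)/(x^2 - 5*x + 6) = (x + 2)/(x - 2)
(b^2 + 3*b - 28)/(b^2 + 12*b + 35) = (b - 4)/(b + 5)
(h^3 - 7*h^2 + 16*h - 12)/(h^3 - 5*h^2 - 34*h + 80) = (h^2 - 5*h + 6)/(h^2 - 3*h - 40)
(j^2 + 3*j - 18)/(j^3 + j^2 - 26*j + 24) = (j - 3)/(j^2 - 5*j + 4)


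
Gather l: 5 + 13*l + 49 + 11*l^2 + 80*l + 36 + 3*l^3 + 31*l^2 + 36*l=3*l^3 + 42*l^2 + 129*l + 90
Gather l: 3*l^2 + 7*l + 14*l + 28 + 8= 3*l^2 + 21*l + 36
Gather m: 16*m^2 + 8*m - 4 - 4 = 16*m^2 + 8*m - 8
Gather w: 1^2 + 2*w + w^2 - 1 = w^2 + 2*w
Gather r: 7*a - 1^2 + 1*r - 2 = 7*a + r - 3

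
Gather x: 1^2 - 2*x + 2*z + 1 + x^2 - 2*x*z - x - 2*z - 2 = x^2 + x*(-2*z - 3)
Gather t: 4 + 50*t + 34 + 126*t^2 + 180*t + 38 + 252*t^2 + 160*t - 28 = 378*t^2 + 390*t + 48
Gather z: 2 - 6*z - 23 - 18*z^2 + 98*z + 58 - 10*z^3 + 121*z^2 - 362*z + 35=-10*z^3 + 103*z^2 - 270*z + 72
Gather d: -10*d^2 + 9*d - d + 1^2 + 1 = -10*d^2 + 8*d + 2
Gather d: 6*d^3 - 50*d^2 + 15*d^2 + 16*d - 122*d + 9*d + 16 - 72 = 6*d^3 - 35*d^2 - 97*d - 56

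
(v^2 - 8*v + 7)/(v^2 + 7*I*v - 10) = (v^2 - 8*v + 7)/(v^2 + 7*I*v - 10)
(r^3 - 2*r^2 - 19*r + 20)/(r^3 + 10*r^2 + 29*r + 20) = (r^2 - 6*r + 5)/(r^2 + 6*r + 5)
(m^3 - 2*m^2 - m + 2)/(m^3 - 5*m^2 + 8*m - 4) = (m + 1)/(m - 2)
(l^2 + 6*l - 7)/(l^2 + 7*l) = (l - 1)/l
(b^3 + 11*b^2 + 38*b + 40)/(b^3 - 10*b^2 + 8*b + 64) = (b^2 + 9*b + 20)/(b^2 - 12*b + 32)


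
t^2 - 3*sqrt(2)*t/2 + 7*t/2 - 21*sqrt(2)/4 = (t + 7/2)*(t - 3*sqrt(2)/2)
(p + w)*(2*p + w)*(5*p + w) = 10*p^3 + 17*p^2*w + 8*p*w^2 + w^3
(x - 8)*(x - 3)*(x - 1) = x^3 - 12*x^2 + 35*x - 24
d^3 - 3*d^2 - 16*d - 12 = (d - 6)*(d + 1)*(d + 2)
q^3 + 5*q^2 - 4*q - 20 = (q - 2)*(q + 2)*(q + 5)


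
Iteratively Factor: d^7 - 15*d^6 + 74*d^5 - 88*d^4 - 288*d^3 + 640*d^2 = (d)*(d^6 - 15*d^5 + 74*d^4 - 88*d^3 - 288*d^2 + 640*d) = d*(d - 4)*(d^5 - 11*d^4 + 30*d^3 + 32*d^2 - 160*d) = d*(d - 4)*(d + 2)*(d^4 - 13*d^3 + 56*d^2 - 80*d) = d*(d - 4)^2*(d + 2)*(d^3 - 9*d^2 + 20*d) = d^2*(d - 4)^2*(d + 2)*(d^2 - 9*d + 20) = d^2*(d - 4)^3*(d + 2)*(d - 5)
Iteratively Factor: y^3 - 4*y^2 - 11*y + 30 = (y + 3)*(y^2 - 7*y + 10) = (y - 2)*(y + 3)*(y - 5)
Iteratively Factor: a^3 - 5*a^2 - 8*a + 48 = (a - 4)*(a^2 - a - 12) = (a - 4)*(a + 3)*(a - 4)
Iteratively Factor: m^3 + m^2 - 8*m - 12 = (m - 3)*(m^2 + 4*m + 4) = (m - 3)*(m + 2)*(m + 2)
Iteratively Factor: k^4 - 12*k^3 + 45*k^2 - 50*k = (k)*(k^3 - 12*k^2 + 45*k - 50) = k*(k - 5)*(k^2 - 7*k + 10) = k*(k - 5)*(k - 2)*(k - 5)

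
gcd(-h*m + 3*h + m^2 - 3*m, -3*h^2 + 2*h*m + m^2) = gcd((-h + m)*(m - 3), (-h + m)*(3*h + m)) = h - m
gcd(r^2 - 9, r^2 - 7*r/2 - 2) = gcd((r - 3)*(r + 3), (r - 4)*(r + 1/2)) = 1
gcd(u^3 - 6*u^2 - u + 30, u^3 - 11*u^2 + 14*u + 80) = u^2 - 3*u - 10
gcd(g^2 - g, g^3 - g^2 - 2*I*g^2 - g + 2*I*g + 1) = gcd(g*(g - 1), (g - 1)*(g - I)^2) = g - 1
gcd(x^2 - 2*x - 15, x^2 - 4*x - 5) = x - 5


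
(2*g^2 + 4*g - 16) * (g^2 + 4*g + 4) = 2*g^4 + 12*g^3 + 8*g^2 - 48*g - 64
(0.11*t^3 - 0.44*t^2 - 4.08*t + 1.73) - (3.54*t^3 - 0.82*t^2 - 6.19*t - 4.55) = -3.43*t^3 + 0.38*t^2 + 2.11*t + 6.28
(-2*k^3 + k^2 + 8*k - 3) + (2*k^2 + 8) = -2*k^3 + 3*k^2 + 8*k + 5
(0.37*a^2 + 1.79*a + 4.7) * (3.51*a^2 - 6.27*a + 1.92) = 1.2987*a^4 + 3.963*a^3 + 5.9841*a^2 - 26.0322*a + 9.024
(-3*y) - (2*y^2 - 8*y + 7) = -2*y^2 + 5*y - 7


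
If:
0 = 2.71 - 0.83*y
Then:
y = 3.27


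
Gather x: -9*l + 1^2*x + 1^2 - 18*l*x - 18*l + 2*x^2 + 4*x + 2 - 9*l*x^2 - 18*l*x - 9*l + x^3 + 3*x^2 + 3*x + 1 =-36*l + x^3 + x^2*(5 - 9*l) + x*(8 - 36*l) + 4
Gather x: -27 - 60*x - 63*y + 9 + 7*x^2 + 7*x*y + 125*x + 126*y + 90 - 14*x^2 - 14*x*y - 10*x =-7*x^2 + x*(55 - 7*y) + 63*y + 72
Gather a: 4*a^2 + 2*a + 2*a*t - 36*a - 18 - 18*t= 4*a^2 + a*(2*t - 34) - 18*t - 18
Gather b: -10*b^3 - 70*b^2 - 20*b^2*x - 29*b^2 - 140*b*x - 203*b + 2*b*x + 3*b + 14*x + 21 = -10*b^3 + b^2*(-20*x - 99) + b*(-138*x - 200) + 14*x + 21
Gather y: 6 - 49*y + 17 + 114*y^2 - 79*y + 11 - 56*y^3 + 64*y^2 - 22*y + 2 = -56*y^3 + 178*y^2 - 150*y + 36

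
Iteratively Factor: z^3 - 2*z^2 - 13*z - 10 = (z - 5)*(z^2 + 3*z + 2) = (z - 5)*(z + 2)*(z + 1)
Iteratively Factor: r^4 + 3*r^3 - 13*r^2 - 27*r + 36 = (r + 4)*(r^3 - r^2 - 9*r + 9) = (r - 3)*(r + 4)*(r^2 + 2*r - 3) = (r - 3)*(r - 1)*(r + 4)*(r + 3)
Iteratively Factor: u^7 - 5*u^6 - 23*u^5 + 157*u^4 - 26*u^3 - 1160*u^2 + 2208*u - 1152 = (u - 2)*(u^6 - 3*u^5 - 29*u^4 + 99*u^3 + 172*u^2 - 816*u + 576) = (u - 2)*(u + 4)*(u^5 - 7*u^4 - u^3 + 103*u^2 - 240*u + 144) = (u - 2)*(u + 4)^2*(u^4 - 11*u^3 + 43*u^2 - 69*u + 36) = (u - 2)*(u - 1)*(u + 4)^2*(u^3 - 10*u^2 + 33*u - 36) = (u - 3)*(u - 2)*(u - 1)*(u + 4)^2*(u^2 - 7*u + 12) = (u - 4)*(u - 3)*(u - 2)*(u - 1)*(u + 4)^2*(u - 3)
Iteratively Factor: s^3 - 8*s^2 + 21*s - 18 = (s - 2)*(s^2 - 6*s + 9) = (s - 3)*(s - 2)*(s - 3)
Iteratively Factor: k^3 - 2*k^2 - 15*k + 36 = (k - 3)*(k^2 + k - 12) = (k - 3)*(k + 4)*(k - 3)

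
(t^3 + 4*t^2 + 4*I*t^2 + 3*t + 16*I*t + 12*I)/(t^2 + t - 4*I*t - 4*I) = (t^2 + t*(3 + 4*I) + 12*I)/(t - 4*I)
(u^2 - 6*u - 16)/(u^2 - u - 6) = (u - 8)/(u - 3)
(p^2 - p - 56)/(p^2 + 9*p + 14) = (p - 8)/(p + 2)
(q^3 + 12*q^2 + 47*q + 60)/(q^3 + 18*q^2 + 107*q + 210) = (q^2 + 7*q + 12)/(q^2 + 13*q + 42)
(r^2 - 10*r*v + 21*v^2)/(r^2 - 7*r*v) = (r - 3*v)/r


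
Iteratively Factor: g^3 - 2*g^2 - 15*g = (g - 5)*(g^2 + 3*g) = g*(g - 5)*(g + 3)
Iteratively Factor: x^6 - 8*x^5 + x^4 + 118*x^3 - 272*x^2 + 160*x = (x - 1)*(x^5 - 7*x^4 - 6*x^3 + 112*x^2 - 160*x) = (x - 4)*(x - 1)*(x^4 - 3*x^3 - 18*x^2 + 40*x) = (x - 4)*(x - 2)*(x - 1)*(x^3 - x^2 - 20*x) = (x - 4)*(x - 2)*(x - 1)*(x + 4)*(x^2 - 5*x) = x*(x - 4)*(x - 2)*(x - 1)*(x + 4)*(x - 5)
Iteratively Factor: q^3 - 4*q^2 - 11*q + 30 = (q + 3)*(q^2 - 7*q + 10) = (q - 5)*(q + 3)*(q - 2)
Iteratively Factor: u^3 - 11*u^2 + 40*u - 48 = (u - 3)*(u^2 - 8*u + 16) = (u - 4)*(u - 3)*(u - 4)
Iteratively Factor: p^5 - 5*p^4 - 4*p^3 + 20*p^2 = (p - 2)*(p^4 - 3*p^3 - 10*p^2) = p*(p - 2)*(p^3 - 3*p^2 - 10*p) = p*(p - 2)*(p + 2)*(p^2 - 5*p) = p*(p - 5)*(p - 2)*(p + 2)*(p)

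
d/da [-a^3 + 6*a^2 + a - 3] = -3*a^2 + 12*a + 1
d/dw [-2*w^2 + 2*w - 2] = 2 - 4*w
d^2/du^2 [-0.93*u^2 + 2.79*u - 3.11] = -1.86000000000000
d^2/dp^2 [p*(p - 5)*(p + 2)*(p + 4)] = 12*p^2 + 6*p - 44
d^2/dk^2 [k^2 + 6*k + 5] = 2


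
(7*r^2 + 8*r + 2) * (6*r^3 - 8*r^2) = 42*r^5 - 8*r^4 - 52*r^3 - 16*r^2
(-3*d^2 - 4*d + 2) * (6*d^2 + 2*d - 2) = -18*d^4 - 30*d^3 + 10*d^2 + 12*d - 4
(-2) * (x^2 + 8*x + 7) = -2*x^2 - 16*x - 14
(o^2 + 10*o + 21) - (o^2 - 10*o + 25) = 20*o - 4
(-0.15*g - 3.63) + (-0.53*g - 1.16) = -0.68*g - 4.79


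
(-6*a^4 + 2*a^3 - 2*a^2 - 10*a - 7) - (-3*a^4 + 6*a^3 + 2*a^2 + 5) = -3*a^4 - 4*a^3 - 4*a^2 - 10*a - 12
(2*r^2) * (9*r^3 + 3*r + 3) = 18*r^5 + 6*r^3 + 6*r^2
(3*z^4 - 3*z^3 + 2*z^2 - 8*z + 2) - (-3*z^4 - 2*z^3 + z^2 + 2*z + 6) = 6*z^4 - z^3 + z^2 - 10*z - 4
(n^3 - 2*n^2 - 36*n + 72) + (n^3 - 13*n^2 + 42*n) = 2*n^3 - 15*n^2 + 6*n + 72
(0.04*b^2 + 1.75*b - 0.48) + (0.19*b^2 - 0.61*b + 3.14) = 0.23*b^2 + 1.14*b + 2.66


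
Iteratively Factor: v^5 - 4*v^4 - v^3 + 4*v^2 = (v + 1)*(v^4 - 5*v^3 + 4*v^2) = v*(v + 1)*(v^3 - 5*v^2 + 4*v) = v^2*(v + 1)*(v^2 - 5*v + 4) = v^2*(v - 1)*(v + 1)*(v - 4)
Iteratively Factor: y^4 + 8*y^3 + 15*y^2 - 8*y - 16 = (y - 1)*(y^3 + 9*y^2 + 24*y + 16) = (y - 1)*(y + 4)*(y^2 + 5*y + 4) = (y - 1)*(y + 4)^2*(y + 1)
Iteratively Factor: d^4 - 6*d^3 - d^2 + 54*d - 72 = (d - 2)*(d^3 - 4*d^2 - 9*d + 36) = (d - 4)*(d - 2)*(d^2 - 9) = (d - 4)*(d - 2)*(d + 3)*(d - 3)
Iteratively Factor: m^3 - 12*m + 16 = (m - 2)*(m^2 + 2*m - 8) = (m - 2)^2*(m + 4)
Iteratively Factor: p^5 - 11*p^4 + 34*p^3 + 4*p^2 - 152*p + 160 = (p + 2)*(p^4 - 13*p^3 + 60*p^2 - 116*p + 80) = (p - 2)*(p + 2)*(p^3 - 11*p^2 + 38*p - 40) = (p - 2)^2*(p + 2)*(p^2 - 9*p + 20) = (p - 5)*(p - 2)^2*(p + 2)*(p - 4)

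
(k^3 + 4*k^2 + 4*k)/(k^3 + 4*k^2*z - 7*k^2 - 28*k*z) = (k^2 + 4*k + 4)/(k^2 + 4*k*z - 7*k - 28*z)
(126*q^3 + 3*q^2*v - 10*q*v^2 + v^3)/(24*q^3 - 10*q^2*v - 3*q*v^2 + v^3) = (42*q^2 - 13*q*v + v^2)/(8*q^2 - 6*q*v + v^2)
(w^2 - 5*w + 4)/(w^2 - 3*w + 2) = (w - 4)/(w - 2)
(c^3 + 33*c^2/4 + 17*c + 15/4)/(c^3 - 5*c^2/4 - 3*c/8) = 2*(c^2 + 8*c + 15)/(c*(2*c - 3))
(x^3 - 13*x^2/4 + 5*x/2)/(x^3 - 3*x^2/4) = (4*x^2 - 13*x + 10)/(x*(4*x - 3))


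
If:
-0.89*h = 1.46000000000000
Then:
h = -1.64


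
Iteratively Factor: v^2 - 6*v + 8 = (v - 2)*(v - 4)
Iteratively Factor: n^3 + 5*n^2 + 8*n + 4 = (n + 2)*(n^2 + 3*n + 2) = (n + 2)^2*(n + 1)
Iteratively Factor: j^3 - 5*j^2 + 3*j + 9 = (j - 3)*(j^2 - 2*j - 3) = (j - 3)*(j + 1)*(j - 3)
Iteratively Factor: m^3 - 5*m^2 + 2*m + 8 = (m - 4)*(m^2 - m - 2) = (m - 4)*(m - 2)*(m + 1)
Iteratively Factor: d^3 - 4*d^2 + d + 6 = (d + 1)*(d^2 - 5*d + 6) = (d - 3)*(d + 1)*(d - 2)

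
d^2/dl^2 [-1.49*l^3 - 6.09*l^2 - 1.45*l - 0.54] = -8.94*l - 12.18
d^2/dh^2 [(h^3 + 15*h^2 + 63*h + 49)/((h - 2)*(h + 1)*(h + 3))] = 2*(13*h^3 + 165*h^2 + 399*h + 463)/(h^6 + 3*h^5 - 15*h^4 - 35*h^3 + 90*h^2 + 108*h - 216)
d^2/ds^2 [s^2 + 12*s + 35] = 2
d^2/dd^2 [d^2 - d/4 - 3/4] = 2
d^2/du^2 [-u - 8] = 0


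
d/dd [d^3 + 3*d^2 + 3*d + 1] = 3*d^2 + 6*d + 3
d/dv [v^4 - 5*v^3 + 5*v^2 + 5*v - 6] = 4*v^3 - 15*v^2 + 10*v + 5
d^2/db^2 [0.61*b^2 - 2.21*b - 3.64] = 1.22000000000000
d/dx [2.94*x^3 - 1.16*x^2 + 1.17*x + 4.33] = 8.82*x^2 - 2.32*x + 1.17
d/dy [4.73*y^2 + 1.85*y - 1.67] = 9.46*y + 1.85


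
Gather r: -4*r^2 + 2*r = -4*r^2 + 2*r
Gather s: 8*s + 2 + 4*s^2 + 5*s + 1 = 4*s^2 + 13*s + 3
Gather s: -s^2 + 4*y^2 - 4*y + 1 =-s^2 + 4*y^2 - 4*y + 1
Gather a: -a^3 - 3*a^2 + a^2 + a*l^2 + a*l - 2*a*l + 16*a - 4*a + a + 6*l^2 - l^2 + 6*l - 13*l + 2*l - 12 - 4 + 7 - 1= -a^3 - 2*a^2 + a*(l^2 - l + 13) + 5*l^2 - 5*l - 10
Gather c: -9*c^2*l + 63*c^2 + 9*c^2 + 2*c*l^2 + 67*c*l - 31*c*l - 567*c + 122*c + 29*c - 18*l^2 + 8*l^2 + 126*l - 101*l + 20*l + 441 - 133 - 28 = c^2*(72 - 9*l) + c*(2*l^2 + 36*l - 416) - 10*l^2 + 45*l + 280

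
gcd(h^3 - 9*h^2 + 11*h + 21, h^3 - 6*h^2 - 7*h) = h^2 - 6*h - 7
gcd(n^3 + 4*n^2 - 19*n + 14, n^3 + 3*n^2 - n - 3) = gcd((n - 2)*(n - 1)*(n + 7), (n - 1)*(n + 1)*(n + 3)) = n - 1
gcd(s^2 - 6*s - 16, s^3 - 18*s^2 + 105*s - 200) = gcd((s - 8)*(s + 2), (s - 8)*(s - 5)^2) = s - 8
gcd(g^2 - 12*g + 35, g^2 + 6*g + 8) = 1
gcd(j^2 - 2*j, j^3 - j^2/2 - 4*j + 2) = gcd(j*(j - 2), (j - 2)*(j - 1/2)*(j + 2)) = j - 2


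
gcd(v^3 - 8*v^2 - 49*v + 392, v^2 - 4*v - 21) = v - 7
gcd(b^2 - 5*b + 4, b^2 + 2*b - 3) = b - 1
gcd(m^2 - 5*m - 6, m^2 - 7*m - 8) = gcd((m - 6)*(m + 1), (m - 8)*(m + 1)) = m + 1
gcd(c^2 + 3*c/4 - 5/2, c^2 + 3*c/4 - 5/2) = c^2 + 3*c/4 - 5/2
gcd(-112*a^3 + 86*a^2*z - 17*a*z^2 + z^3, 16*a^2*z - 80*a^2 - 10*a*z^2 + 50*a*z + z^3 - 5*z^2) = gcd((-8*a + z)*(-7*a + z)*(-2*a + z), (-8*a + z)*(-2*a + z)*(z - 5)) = 16*a^2 - 10*a*z + z^2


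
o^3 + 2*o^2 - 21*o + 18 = (o - 3)*(o - 1)*(o + 6)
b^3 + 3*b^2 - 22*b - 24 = (b - 4)*(b + 1)*(b + 6)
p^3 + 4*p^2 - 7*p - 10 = (p - 2)*(p + 1)*(p + 5)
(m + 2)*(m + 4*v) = m^2 + 4*m*v + 2*m + 8*v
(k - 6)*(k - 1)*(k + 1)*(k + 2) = k^4 - 4*k^3 - 13*k^2 + 4*k + 12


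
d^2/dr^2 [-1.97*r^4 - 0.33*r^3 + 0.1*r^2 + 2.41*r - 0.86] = -23.64*r^2 - 1.98*r + 0.2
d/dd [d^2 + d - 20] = 2*d + 1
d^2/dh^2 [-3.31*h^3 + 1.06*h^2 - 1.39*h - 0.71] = 2.12 - 19.86*h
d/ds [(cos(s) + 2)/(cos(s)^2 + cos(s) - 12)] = (cos(s)^2 + 4*cos(s) + 14)*sin(s)/(cos(s)^2 + cos(s) - 12)^2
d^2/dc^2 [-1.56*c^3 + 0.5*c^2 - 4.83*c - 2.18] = 1.0 - 9.36*c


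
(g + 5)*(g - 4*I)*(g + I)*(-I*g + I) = -I*g^4 - 3*g^3 - 4*I*g^3 - 12*g^2 + I*g^2 + 15*g - 16*I*g + 20*I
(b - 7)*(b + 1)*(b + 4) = b^3 - 2*b^2 - 31*b - 28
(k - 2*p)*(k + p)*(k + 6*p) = k^3 + 5*k^2*p - 8*k*p^2 - 12*p^3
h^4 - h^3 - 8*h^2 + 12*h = h*(h - 2)^2*(h + 3)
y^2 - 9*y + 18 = (y - 6)*(y - 3)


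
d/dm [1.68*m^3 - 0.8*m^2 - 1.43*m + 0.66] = 5.04*m^2 - 1.6*m - 1.43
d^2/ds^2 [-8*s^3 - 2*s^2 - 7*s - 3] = -48*s - 4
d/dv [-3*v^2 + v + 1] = 1 - 6*v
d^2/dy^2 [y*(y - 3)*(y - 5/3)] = 6*y - 28/3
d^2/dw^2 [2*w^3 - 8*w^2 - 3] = 12*w - 16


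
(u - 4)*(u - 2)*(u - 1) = u^3 - 7*u^2 + 14*u - 8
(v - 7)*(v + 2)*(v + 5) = v^3 - 39*v - 70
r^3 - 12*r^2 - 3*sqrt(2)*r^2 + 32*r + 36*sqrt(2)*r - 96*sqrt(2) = (r - 8)*(r - 4)*(r - 3*sqrt(2))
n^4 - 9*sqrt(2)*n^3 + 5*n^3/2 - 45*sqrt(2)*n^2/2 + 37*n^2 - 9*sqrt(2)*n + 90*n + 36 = (n + 1/2)*(n + 2)*(n - 6*sqrt(2))*(n - 3*sqrt(2))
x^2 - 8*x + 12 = (x - 6)*(x - 2)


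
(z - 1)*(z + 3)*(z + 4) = z^3 + 6*z^2 + 5*z - 12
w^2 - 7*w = w*(w - 7)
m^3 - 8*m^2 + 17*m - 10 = (m - 5)*(m - 2)*(m - 1)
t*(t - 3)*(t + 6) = t^3 + 3*t^2 - 18*t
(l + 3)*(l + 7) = l^2 + 10*l + 21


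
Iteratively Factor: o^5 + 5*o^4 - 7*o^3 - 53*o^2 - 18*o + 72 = (o + 4)*(o^4 + o^3 - 11*o^2 - 9*o + 18) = (o + 3)*(o + 4)*(o^3 - 2*o^2 - 5*o + 6) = (o - 1)*(o + 3)*(o + 4)*(o^2 - o - 6) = (o - 3)*(o - 1)*(o + 3)*(o + 4)*(o + 2)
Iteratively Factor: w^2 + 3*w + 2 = (w + 1)*(w + 2)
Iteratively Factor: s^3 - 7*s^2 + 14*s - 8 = (s - 4)*(s^2 - 3*s + 2) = (s - 4)*(s - 2)*(s - 1)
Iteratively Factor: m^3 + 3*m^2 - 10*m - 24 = (m + 4)*(m^2 - m - 6) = (m + 2)*(m + 4)*(m - 3)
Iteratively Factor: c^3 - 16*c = (c - 4)*(c^2 + 4*c) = c*(c - 4)*(c + 4)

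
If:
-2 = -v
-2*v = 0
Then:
No Solution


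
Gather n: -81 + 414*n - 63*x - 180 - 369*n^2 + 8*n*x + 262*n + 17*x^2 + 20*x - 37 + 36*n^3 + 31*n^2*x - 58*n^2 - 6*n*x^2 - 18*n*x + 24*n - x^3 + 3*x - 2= 36*n^3 + n^2*(31*x - 427) + n*(-6*x^2 - 10*x + 700) - x^3 + 17*x^2 - 40*x - 300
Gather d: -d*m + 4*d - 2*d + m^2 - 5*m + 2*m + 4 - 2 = d*(2 - m) + m^2 - 3*m + 2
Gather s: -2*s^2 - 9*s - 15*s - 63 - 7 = -2*s^2 - 24*s - 70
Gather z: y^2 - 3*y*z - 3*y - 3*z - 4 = y^2 - 3*y + z*(-3*y - 3) - 4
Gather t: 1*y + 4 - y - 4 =0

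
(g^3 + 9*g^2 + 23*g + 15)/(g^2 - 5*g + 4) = (g^3 + 9*g^2 + 23*g + 15)/(g^2 - 5*g + 4)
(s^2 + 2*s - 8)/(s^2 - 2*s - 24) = (s - 2)/(s - 6)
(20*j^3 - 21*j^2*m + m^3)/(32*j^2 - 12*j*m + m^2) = (5*j^2 - 4*j*m - m^2)/(8*j - m)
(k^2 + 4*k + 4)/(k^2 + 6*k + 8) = (k + 2)/(k + 4)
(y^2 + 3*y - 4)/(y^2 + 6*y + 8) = (y - 1)/(y + 2)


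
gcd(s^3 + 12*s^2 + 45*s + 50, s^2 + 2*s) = s + 2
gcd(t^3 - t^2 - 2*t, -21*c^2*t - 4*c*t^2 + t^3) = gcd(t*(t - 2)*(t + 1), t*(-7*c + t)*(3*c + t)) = t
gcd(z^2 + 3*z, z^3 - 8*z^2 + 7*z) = z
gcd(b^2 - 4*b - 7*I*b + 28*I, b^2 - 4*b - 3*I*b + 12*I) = b - 4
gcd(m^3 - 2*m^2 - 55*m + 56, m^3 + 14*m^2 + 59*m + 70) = m + 7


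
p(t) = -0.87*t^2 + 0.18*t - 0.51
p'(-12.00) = 21.06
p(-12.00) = -127.95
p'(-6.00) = 10.62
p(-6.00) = -32.91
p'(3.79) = -6.41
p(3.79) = -12.32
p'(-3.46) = 6.20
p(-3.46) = -11.55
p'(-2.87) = 5.17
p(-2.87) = -8.19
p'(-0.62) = 1.26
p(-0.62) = -0.96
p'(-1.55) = 2.88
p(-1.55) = -2.88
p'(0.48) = -0.66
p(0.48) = -0.62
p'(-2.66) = 4.81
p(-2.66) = -7.14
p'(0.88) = -1.35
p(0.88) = -1.03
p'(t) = 0.18 - 1.74*t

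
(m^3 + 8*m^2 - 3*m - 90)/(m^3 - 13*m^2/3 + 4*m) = 3*(m^2 + 11*m + 30)/(m*(3*m - 4))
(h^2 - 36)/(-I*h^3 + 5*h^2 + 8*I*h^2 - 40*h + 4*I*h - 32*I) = I*(h^2 - 36)/(h^3 + h^2*(-8 + 5*I) - 4*h*(1 + 10*I) + 32)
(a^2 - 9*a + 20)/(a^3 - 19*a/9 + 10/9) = 9*(a^2 - 9*a + 20)/(9*a^3 - 19*a + 10)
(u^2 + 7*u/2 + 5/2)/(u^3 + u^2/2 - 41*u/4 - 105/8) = 4*(u + 1)/(4*u^2 - 8*u - 21)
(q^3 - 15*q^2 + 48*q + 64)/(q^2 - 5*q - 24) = (q^2 - 7*q - 8)/(q + 3)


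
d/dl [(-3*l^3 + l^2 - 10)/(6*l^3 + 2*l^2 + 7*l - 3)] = 2*(-6*l^4 - 21*l^3 + 107*l^2 + 17*l + 35)/(36*l^6 + 24*l^5 + 88*l^4 - 8*l^3 + 37*l^2 - 42*l + 9)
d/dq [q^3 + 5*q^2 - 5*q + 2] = 3*q^2 + 10*q - 5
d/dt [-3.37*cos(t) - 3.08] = 3.37*sin(t)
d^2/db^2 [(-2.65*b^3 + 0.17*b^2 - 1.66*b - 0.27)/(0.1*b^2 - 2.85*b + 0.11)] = (-5.55111512312578e-17*b^5 - 42.92725*b^3 + 4.95723*b^2 + 0.378869999999999*b - 5.416916)/(0.001*b^6 - 0.0855*b^5 + 2.44005*b^4 - 23.337225*b^3 + 2.684055*b^2 - 0.103455*b + 0.001331)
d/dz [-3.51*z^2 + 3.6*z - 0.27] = 3.6 - 7.02*z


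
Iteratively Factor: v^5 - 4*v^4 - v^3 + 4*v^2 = (v + 1)*(v^4 - 5*v^3 + 4*v^2) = v*(v + 1)*(v^3 - 5*v^2 + 4*v) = v*(v - 4)*(v + 1)*(v^2 - v) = v*(v - 4)*(v - 1)*(v + 1)*(v)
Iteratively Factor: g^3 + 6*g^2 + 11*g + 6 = (g + 2)*(g^2 + 4*g + 3) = (g + 2)*(g + 3)*(g + 1)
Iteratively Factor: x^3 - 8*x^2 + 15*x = (x - 5)*(x^2 - 3*x) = x*(x - 5)*(x - 3)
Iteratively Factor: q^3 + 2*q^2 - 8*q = (q)*(q^2 + 2*q - 8) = q*(q + 4)*(q - 2)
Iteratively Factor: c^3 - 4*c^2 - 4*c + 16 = (c - 2)*(c^2 - 2*c - 8) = (c - 4)*(c - 2)*(c + 2)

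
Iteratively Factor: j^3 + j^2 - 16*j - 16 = (j - 4)*(j^2 + 5*j + 4) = (j - 4)*(j + 4)*(j + 1)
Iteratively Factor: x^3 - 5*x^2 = (x)*(x^2 - 5*x) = x^2*(x - 5)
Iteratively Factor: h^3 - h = (h)*(h^2 - 1) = h*(h + 1)*(h - 1)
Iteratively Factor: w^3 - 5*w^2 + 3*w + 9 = (w - 3)*(w^2 - 2*w - 3) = (w - 3)^2*(w + 1)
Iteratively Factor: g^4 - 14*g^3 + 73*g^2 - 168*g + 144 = (g - 3)*(g^3 - 11*g^2 + 40*g - 48) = (g - 4)*(g - 3)*(g^2 - 7*g + 12) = (g - 4)*(g - 3)^2*(g - 4)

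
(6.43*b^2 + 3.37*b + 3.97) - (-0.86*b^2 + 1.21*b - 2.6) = 7.29*b^2 + 2.16*b + 6.57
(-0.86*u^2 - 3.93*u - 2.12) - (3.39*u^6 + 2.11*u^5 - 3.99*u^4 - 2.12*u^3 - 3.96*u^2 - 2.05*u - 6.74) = -3.39*u^6 - 2.11*u^5 + 3.99*u^4 + 2.12*u^3 + 3.1*u^2 - 1.88*u + 4.62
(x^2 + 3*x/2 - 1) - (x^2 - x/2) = 2*x - 1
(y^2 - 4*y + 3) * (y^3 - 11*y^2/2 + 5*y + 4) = y^5 - 19*y^4/2 + 30*y^3 - 65*y^2/2 - y + 12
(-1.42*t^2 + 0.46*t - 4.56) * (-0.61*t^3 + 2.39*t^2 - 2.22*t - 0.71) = 0.8662*t^5 - 3.6744*t^4 + 7.0334*t^3 - 10.9114*t^2 + 9.7966*t + 3.2376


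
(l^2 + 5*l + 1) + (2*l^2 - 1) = 3*l^2 + 5*l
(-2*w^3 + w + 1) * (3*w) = -6*w^4 + 3*w^2 + 3*w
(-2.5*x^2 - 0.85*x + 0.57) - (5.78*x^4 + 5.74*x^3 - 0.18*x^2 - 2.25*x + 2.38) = -5.78*x^4 - 5.74*x^3 - 2.32*x^2 + 1.4*x - 1.81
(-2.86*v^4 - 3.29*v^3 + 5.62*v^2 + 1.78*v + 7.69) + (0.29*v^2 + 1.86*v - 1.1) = -2.86*v^4 - 3.29*v^3 + 5.91*v^2 + 3.64*v + 6.59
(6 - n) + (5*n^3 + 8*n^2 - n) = 5*n^3 + 8*n^2 - 2*n + 6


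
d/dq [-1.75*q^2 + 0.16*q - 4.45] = 0.16 - 3.5*q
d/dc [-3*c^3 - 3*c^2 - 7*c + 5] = -9*c^2 - 6*c - 7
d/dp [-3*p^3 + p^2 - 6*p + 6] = -9*p^2 + 2*p - 6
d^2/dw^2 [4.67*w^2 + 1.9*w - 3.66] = 9.34000000000000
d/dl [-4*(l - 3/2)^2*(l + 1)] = -12*l^2 + 16*l + 3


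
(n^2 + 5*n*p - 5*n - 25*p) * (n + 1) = n^3 + 5*n^2*p - 4*n^2 - 20*n*p - 5*n - 25*p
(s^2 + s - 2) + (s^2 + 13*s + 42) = 2*s^2 + 14*s + 40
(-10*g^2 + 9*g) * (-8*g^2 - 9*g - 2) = 80*g^4 + 18*g^3 - 61*g^2 - 18*g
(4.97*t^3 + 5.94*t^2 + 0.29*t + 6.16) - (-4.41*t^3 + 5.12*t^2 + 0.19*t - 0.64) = 9.38*t^3 + 0.82*t^2 + 0.1*t + 6.8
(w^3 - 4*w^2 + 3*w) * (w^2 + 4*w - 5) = w^5 - 18*w^3 + 32*w^2 - 15*w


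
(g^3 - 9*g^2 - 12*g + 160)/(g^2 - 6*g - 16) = (g^2 - g - 20)/(g + 2)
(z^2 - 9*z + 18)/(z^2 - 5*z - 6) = (z - 3)/(z + 1)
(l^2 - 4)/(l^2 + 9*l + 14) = (l - 2)/(l + 7)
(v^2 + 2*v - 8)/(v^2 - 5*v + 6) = (v + 4)/(v - 3)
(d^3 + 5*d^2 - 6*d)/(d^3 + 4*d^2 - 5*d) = (d + 6)/(d + 5)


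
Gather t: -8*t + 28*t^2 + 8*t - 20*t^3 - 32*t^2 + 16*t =-20*t^3 - 4*t^2 + 16*t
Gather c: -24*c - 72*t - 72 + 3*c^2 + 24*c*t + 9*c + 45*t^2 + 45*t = 3*c^2 + c*(24*t - 15) + 45*t^2 - 27*t - 72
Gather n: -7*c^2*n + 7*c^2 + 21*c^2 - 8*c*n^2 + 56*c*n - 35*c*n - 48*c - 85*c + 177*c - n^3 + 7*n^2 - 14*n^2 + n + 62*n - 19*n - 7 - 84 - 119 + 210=28*c^2 + 44*c - n^3 + n^2*(-8*c - 7) + n*(-7*c^2 + 21*c + 44)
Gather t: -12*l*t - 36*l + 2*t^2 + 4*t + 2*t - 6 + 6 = -36*l + 2*t^2 + t*(6 - 12*l)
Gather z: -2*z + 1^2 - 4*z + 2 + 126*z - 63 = 120*z - 60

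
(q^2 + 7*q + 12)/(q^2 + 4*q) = (q + 3)/q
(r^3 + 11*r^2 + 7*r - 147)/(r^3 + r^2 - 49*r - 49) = (r^2 + 4*r - 21)/(r^2 - 6*r - 7)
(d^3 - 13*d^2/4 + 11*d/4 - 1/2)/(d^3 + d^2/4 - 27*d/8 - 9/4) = 2*(4*d^2 - 5*d + 1)/(8*d^2 + 18*d + 9)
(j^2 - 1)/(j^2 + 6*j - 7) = (j + 1)/(j + 7)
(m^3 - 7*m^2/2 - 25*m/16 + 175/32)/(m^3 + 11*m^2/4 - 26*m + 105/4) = (8*m^2 - 18*m - 35)/(8*(m^2 + 4*m - 21))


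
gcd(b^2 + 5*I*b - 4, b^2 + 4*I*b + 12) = 1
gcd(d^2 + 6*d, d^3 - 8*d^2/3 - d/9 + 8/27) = 1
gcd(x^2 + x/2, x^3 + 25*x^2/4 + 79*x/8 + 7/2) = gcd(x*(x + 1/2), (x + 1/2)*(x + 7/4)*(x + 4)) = x + 1/2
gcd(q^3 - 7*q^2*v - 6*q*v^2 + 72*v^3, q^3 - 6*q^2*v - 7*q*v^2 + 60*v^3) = q^2 - q*v - 12*v^2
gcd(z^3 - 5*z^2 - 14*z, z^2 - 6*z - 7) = z - 7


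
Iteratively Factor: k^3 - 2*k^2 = (k)*(k^2 - 2*k) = k^2*(k - 2)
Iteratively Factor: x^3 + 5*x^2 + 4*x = (x)*(x^2 + 5*x + 4) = x*(x + 4)*(x + 1)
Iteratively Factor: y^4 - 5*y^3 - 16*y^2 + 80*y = (y - 4)*(y^3 - y^2 - 20*y) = (y - 4)*(y + 4)*(y^2 - 5*y) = y*(y - 4)*(y + 4)*(y - 5)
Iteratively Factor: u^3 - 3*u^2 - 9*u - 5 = (u - 5)*(u^2 + 2*u + 1) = (u - 5)*(u + 1)*(u + 1)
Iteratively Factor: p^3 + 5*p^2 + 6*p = (p)*(p^2 + 5*p + 6) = p*(p + 2)*(p + 3)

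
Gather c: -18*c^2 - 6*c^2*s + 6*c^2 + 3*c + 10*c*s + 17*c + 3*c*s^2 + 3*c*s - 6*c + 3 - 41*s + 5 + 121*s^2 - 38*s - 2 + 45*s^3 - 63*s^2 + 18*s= c^2*(-6*s - 12) + c*(3*s^2 + 13*s + 14) + 45*s^3 + 58*s^2 - 61*s + 6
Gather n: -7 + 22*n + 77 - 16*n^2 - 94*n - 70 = -16*n^2 - 72*n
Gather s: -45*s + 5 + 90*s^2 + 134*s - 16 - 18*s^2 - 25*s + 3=72*s^2 + 64*s - 8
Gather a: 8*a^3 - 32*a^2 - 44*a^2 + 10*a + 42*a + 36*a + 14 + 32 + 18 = 8*a^3 - 76*a^2 + 88*a + 64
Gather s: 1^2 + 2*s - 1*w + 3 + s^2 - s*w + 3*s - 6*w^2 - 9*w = s^2 + s*(5 - w) - 6*w^2 - 10*w + 4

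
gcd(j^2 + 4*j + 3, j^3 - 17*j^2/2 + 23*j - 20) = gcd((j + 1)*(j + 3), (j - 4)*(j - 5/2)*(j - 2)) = 1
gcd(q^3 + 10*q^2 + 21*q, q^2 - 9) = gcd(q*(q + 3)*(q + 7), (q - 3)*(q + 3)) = q + 3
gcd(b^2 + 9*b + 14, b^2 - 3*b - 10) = b + 2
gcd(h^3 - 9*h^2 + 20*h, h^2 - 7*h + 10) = h - 5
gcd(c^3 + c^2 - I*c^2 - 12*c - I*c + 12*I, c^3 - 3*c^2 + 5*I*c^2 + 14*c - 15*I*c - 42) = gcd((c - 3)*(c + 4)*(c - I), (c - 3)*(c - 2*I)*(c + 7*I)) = c - 3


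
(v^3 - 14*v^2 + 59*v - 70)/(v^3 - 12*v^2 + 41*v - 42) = (v - 5)/(v - 3)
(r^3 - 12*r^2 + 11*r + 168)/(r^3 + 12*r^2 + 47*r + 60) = (r^2 - 15*r + 56)/(r^2 + 9*r + 20)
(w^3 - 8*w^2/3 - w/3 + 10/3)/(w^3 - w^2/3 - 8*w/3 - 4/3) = (3*w - 5)/(3*w + 2)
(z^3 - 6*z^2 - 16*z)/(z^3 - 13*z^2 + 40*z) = (z + 2)/(z - 5)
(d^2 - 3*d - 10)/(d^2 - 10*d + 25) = (d + 2)/(d - 5)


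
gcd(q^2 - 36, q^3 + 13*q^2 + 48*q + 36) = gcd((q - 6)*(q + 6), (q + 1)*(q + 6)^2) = q + 6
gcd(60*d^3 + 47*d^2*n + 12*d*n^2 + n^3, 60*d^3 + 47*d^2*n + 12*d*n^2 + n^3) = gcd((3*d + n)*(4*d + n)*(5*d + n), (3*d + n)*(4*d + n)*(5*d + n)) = 60*d^3 + 47*d^2*n + 12*d*n^2 + n^3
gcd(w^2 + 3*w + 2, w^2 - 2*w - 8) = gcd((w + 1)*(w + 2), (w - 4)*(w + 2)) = w + 2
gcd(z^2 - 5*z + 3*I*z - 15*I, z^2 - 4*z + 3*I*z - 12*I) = z + 3*I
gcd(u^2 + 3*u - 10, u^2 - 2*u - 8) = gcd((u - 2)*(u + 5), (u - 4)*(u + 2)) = 1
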